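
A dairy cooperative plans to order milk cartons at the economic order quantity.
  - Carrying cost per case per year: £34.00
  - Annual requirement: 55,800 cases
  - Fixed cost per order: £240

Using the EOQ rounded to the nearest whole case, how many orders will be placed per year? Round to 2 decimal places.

Optimal lot size Q* = (2 × 55,800 × £240 / £34)^½ ≈ 887.56 → Q = 888
N = D/Q = 55,800/888 ≈ 62.838 orders/yr

62.84 orders per year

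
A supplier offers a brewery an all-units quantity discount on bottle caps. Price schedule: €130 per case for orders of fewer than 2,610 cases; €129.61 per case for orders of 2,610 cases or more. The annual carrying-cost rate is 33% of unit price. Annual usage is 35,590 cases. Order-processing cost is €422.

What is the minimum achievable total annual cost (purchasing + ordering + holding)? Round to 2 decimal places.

€4,662,597.47

H₁ = 33%×€130 = €42.9000;  H₂ = 33%×€129.61 = €42.7713
EOQ₁ = √(2×35,590×422/42.9000) = 836.77  (< 2,610, feasible at tier 1)
EOQ₂ = √(2×35,590×422/42.7713) = 838.03  (< 2,610 → use Q = 2,610 at tier-2 price)
TC(tier 1 (EOQ₁), Q≈836.8) = €4,662,597.47
TC(tier 2, Q≈2,610.0) = €4,674,390.84
Minimum at tier 1 (EOQ₁): €4,662,597.47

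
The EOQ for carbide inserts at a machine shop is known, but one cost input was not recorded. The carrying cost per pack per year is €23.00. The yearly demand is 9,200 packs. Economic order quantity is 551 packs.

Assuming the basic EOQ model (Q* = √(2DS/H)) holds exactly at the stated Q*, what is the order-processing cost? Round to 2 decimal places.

€379.50

Since Q* = (2DS/H)^½, squaring gives Q*²·H = 2DS.
S = Q²H / (2D) = 551² × 23 / (2 × 9,200) = 379.5013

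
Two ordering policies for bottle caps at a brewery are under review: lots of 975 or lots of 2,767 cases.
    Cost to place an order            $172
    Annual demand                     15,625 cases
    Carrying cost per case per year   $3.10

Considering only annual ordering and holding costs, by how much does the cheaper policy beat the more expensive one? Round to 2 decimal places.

$992.46

Annual cost at Q: ordering D·S/Q plus holding Q·H/2.
TC(975) = (15,625/975)×172 + (975/2)×3.1 = $4,267.66
TC(2,767) = (15,625/2,767)×172 + (2,767/2)×3.1 = $5,260.12
Lots of 975 are cheaper by $992.46.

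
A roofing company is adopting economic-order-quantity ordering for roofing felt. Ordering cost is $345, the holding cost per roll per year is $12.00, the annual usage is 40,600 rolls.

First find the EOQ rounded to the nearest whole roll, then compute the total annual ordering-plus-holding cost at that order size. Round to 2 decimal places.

Optimal lot size Q* = (2 × 40,600 × $345 / $12)^½ ≈ 1,527.91 → Q = 1,528 rolls
Annual ordering cost = (D/Q)·S = (40,600/1,528) × 345 = $9,166.88
Annual holding cost  = (Q/2)·H = (1,528/2) × 12 = $9,168.00
Total = $9,166.88 + $9,168.00 = $18,334.88

$18,334.88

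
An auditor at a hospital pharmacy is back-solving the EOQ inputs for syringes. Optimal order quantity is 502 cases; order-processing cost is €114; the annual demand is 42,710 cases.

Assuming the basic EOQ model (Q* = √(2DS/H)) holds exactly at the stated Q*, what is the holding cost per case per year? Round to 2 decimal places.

Since Q* = (2DS/H)^½, squaring gives Q*²·H = 2DS.
H = 2DS / Q² = 2 × 42,710 × 114 / 502² = 38.6418

€38.64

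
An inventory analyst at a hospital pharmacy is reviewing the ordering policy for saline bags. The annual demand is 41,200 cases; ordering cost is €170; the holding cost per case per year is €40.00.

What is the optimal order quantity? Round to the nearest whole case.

592 cases

2DS/H = 2·41,200·170/40 = 350,200.00
EOQ = √350,200.00 ≈ 591.78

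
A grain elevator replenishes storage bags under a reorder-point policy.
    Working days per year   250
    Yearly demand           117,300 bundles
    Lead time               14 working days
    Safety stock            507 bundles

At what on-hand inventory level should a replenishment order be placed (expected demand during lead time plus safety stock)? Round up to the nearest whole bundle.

7,076 bundles

Daily demand d = 117,300 / 250 = 469.200 bundles/day
Demand during lead time = 469.200 × 14 = 6,568.80
Reorder point = 6,568.80 + 507 = 7,075.80 → round up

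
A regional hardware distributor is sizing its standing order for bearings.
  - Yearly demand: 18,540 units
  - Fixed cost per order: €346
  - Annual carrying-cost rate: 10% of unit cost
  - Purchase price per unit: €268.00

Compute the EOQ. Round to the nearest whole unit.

H = i·C = 0.1 × €268 = €26.8000 per unit-year
Optimal lot size Q* = (2 × 18,540 × €346 / €26.8)^½ ≈ 691.90

692 units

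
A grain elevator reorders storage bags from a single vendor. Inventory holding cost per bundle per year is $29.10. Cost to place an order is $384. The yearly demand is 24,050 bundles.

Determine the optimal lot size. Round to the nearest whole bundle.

EOQ = √(2DS/H) = √(2 × 24,050 × 384 / 29.1)
    = √(634,721.65) ≈ 796.69

797 bundles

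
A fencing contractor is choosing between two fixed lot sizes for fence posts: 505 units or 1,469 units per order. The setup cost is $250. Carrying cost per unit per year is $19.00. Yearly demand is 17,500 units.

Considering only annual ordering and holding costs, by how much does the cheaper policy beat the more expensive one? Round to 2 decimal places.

$3,472.85

Annual cost at Q: ordering D·S/Q plus holding Q·H/2.
TC(505) = (17,500/505)×250 + (505/2)×19 = $13,460.87
TC(1,469) = (17,500/1,469)×250 + (1,469/2)×19 = $16,933.72
Cheaper: Q = 505.  Difference = $3,472.85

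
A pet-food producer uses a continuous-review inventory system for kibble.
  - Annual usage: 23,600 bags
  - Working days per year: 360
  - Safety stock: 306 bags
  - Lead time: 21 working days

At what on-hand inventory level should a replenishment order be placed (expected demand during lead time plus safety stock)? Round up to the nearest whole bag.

Daily demand d = 23,600 / 360 = 65.556 bags/day
Demand during lead time = 65.556 × 21 = 1,376.67
Reorder point = 1,376.67 + 306 = 1,682.67 → round up

1,683 bags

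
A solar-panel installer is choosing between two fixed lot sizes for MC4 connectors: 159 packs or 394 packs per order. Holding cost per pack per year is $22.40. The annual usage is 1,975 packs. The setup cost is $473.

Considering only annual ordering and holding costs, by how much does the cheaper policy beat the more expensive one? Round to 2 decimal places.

$872.31

For each Q, cost = (D/Q)·S + (Q/2)·H.
TC(159) = (1,975/159)×473 + (159/2)×22.4 = $7,656.11
TC(394) = (1,975/394)×473 + (394/2)×22.4 = $6,783.80
Lots of 394 are cheaper by $872.31.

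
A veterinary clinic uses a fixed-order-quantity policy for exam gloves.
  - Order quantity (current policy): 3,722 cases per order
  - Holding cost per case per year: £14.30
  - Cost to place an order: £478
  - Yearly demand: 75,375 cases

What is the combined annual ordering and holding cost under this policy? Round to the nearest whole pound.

£36,292

Orders/yr = 75,375/3,722 = 20.251; ordering cost = 20.251 × £478 = £9,680.08
Average inventory = 3,722/2 = 1861; holding cost = 1861 × £14.3 = £26,612.30
Total = £9,680.08 + £26,612.30 = £36,292.38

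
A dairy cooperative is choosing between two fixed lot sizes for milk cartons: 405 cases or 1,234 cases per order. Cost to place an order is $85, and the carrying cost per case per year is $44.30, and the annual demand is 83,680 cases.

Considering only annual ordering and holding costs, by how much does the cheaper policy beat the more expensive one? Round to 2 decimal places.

$6,563.90

Annual cost at Q: ordering D·S/Q plus holding Q·H/2.
TC(405) = (83,680/405)×85 + (405/2)×44.3 = $26,533.22
TC(1,234) = (83,680/1,234)×85 + (1,234/2)×44.3 = $33,097.12
|ΔTC| = |$26,533.22 − $33,097.12| = $6,563.90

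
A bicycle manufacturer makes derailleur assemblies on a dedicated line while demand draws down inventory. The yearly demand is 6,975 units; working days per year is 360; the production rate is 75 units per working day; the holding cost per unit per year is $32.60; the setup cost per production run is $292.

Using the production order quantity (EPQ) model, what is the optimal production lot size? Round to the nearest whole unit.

Daily demand d = 6,975/360 = 19.375; p = 75; 1 − d/p = 0.74167
EPQ = √(2DS / (H(1 − d/p)))
    = √(2 × 6,975 × 292 / (32.6 × 0.74167)) ≈ 410.45

410 units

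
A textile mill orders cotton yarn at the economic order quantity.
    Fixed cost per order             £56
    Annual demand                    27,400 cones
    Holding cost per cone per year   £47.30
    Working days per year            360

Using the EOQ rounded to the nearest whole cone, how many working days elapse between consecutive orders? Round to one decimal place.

Q* = √(2·D·S / H) = √(2·27,400·56 / 47.3) = √64,879.5 ≈ 254.71 → Q = 255 cones
Days between orders = 360 / (D/Q) = 360 / 107.451 ≈ 3.350

3.4 days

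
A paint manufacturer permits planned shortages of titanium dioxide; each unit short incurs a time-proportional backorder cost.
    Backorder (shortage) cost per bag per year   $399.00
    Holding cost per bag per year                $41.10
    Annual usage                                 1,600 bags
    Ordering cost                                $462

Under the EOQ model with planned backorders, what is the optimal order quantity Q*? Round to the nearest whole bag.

199 bags

Basic EOQ = √(2·1,600·462/41.1) = 189.660
Backorder adjustment √((H+b)/b) = √((41.1+399)/399) = 1.0502
Q* = 189.660 × 1.0502 ≈ 199.19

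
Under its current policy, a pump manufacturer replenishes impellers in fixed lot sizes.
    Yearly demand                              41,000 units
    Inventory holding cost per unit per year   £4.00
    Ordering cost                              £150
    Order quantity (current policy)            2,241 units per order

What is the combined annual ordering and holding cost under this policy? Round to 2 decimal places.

£7,226.31

Annual ordering cost = (D/Q)·S = (41,000/2,241) × 150 = £2,744.31
Annual holding cost  = (Q/2)·H = (2,241/2) × 4 = £4,482.00
Total = £2,744.31 + £4,482.00 = £7,226.31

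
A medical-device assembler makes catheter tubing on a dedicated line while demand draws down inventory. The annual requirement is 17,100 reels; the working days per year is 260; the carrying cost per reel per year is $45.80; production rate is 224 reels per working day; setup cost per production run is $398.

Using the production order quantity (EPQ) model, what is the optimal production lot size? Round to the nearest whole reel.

649 reels

d = 17,100/260 = 65.7692 reels/day;  effective holding cost H(1 − d/p) = 45.8·(1 − 65.7692/224) = 32.35254
Q* = √(2DS / H_eff) = √(2·17,100·398 / 32.35254) ≈ 648.64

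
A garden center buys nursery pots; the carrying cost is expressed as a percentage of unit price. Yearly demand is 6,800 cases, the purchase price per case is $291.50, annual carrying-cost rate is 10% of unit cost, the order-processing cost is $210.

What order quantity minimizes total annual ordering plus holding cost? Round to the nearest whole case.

313 cases

H = i·C = 0.1 × $291.5 = $29.1500 per case-year
2DS/H = 2·6,800·210/29.15 = 97,975.99
EOQ = √97,975.99 ≈ 313.01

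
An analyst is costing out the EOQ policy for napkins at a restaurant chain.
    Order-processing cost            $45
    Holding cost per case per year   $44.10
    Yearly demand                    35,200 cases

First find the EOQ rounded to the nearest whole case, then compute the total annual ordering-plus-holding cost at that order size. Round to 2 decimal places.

2DS/H = 2·35,200·45/44.1 = 71,836.73
EOQ = √71,836.73 ≈ 268.02 → Q = 268 cases
Orders/yr = 35,200/268 = 131.343; ordering cost = 131.343 × $45 = $5,910.45
Average inventory = 268/2 = 134; holding cost = 134 × $44.1 = $5,909.40
Total = $5,910.45 + $5,909.40 = $11,819.85

$11,819.85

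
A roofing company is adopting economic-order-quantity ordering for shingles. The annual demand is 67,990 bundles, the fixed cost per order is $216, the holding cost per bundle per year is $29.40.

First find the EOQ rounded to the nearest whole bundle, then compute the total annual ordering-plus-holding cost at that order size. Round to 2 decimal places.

EOQ = √(2DS/H) = √(2 × 67,990 × 216 / 29.4)
    = √(999,036.73) ≈ 999.52 → Q = 1,000 bundles
Annual ordering cost = (D/Q)·S = (67,990/1,000) × 216 = $14,685.84
Annual holding cost  = (Q/2)·H = (1,000/2) × 29.4 = $14,700.00
Total = $14,685.84 + $14,700.00 = $29,385.84

$29,385.84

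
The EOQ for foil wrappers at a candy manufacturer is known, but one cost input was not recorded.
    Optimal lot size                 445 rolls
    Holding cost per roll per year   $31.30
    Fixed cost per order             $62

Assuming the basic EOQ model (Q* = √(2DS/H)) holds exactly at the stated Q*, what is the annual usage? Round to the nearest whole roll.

49,985 rolls per year

EOQ relation: Q² = 2DS/H, so rearrange for the unknown.
D = Q²H / (2S) = 445² × 31.3 / (2 × 62) = 49,985.34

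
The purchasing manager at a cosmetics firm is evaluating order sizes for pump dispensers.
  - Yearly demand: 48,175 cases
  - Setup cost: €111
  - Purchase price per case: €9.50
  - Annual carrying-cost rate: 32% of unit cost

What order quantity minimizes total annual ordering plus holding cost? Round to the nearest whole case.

1,876 cases

Carrying cost H = €9.5 × 32% = €3.0400/case/yr
Q* = √(2·D·S / H) = √(2·48,175·111 / 3.04) = √3,518,042.8 ≈ 1,875.64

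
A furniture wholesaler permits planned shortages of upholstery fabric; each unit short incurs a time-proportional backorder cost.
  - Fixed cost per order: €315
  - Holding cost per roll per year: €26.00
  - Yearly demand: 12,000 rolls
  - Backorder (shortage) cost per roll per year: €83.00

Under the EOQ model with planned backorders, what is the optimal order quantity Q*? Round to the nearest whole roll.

618 rolls

Q* = √(2DS/H) · √((H + b)/b)
   = √(2 × 12,000 × 315 / 26) · √((26 + 83) / 83)
   = 539.230 × 1.1460 ≈ 617.94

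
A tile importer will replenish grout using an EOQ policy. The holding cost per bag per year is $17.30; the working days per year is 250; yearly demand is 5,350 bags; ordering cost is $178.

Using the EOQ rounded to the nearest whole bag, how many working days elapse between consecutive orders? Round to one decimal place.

15.5 days

Q* = √(2·D·S / H) = √(2·5,350·178 / 17.3) = √110,092.5 ≈ 331.80 → Q = 332 bags
Cycle time = (working days × Q)/D = (250 × 332) / 5,350 = 15.514 days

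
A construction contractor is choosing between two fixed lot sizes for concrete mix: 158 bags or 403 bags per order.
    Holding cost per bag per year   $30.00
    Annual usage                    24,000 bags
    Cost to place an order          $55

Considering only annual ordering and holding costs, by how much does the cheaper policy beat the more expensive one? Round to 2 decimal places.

For each Q, cost = (D/Q)·S + (Q/2)·H.
TC(158) = (24,000/158)×55 + (158/2)×30 = $10,724.43
TC(403) = (24,000/403)×55 + (403/2)×30 = $9,320.43
Lots of 403 are cheaper by $1,404.00.

$1,404.00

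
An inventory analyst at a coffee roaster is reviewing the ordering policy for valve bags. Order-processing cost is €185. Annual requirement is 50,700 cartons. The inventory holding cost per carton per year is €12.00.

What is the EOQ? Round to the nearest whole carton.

2DS/H = 2·50,700·185/12 = 1,563,250.00
EOQ = √1,563,250.00 ≈ 1,250.30

1,250 cartons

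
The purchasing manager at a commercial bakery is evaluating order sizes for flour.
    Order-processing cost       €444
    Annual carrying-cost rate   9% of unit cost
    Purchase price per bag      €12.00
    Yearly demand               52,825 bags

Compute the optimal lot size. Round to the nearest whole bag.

6,590 bags

Holding cost per bag per year: H = 9% × €12 = €1.0800
EOQ = √(2DS/H) = √(2 × 52,825 × 444 / 1.08)
    = √(43,433,888.89) ≈ 6,590.44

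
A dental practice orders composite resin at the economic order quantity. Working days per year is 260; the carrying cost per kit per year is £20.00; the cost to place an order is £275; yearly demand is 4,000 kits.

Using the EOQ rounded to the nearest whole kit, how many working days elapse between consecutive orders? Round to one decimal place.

21.6 days

Q* = √(2·D·S / H) = √(2·4,000·275 / 20) = √110,000.0 ≈ 331.66 → Q = 332 kits
Days between orders = 260 / (D/Q) = 260 / 12.048 ≈ 21.580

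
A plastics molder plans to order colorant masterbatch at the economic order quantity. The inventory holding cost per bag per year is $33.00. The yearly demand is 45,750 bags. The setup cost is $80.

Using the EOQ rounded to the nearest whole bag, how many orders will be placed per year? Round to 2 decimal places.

97.13 orders per year

Optimal lot size Q* = (2 × 45,750 × $80 / $33)^½ ≈ 470.98 → Q = 471
N = D/Q = 45,750/471 ≈ 97.134 orders/yr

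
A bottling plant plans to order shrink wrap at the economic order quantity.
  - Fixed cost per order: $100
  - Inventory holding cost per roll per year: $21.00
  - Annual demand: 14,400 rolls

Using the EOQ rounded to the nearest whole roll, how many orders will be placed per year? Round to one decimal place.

38.9 orders per year

EOQ = √(2DS/H) = √(2 × 14,400 × 100 / 21)
    = √(137,142.86) ≈ 370.33 → Q = 370
N = D/Q = 14,400/370 ≈ 38.919 orders/yr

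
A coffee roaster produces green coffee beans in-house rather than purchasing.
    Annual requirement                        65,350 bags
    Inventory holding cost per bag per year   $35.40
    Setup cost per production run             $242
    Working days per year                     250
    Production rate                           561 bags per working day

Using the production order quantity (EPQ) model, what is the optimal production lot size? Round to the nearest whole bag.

d = 65,350/250 = 261.4000 bags/day;  effective holding cost H(1 − d/p) = 35.4·(1 − 261.4000/561) = 18.90524
Q* = √(2DS / H_eff) = √(2·65,350·242 / 18.90524) ≈ 1,293.46

1,293 bags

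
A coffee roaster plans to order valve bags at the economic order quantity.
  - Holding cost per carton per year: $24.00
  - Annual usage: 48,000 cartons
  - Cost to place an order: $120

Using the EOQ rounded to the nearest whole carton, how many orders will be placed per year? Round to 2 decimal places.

69.26 orders per year

2DS/H = 2·48,000·120/24 = 480,000.00
EOQ = √480,000.00 ≈ 692.82 → Q = 693
Orders per year = D/Q = 48,000 / 693 = 69.264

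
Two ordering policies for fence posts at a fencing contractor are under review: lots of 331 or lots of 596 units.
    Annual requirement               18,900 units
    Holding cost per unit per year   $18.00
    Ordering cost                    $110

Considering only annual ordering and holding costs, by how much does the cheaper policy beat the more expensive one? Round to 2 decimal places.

$407.71

TC(Q) = (D/Q)S + (Q/2)H
TC(331) = (18,900/331)×110 + (331/2)×18 = $9,259.97
TC(596) = (18,900/596)×110 + (596/2)×18 = $8,852.26
Lots of 596 are cheaper by $407.71.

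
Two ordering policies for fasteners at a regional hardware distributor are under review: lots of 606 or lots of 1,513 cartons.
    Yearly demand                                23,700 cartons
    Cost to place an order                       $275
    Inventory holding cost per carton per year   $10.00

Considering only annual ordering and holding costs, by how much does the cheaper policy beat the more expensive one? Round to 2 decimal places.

For each Q, cost = (D/Q)·S + (Q/2)·H.
TC(606) = (23,700/606)×275 + (606/2)×10 = $13,784.95
TC(1,513) = (23,700/1,513)×275 + (1,513/2)×10 = $11,872.67
Lots of 1,513 are cheaper by $1,912.28.

$1,912.28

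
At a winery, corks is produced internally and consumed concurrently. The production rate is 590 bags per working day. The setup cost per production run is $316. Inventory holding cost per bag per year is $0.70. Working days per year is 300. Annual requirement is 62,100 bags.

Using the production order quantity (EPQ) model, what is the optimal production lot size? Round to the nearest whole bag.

9,294 bags

Daily demand d = 62,100/300 = 207.000; p = 590; 1 − d/p = 0.64915
EPQ = √(2DS / (H(1 − d/p)))
    = √(2 × 62,100 × 316 / (0.7 × 0.64915)) ≈ 9,293.56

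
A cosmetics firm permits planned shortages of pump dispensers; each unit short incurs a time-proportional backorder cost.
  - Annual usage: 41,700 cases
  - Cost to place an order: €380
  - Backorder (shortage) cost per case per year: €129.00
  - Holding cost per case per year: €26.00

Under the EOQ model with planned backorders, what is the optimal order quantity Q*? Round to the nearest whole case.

Basic EOQ = √(2·41,700·380/26) = 1,104.048
Backorder adjustment √((H+b)/b) = √((26+129)/129) = 1.0962
Q* = 1,104.048 × 1.0962 ≈ 1,210.21

1,210 cases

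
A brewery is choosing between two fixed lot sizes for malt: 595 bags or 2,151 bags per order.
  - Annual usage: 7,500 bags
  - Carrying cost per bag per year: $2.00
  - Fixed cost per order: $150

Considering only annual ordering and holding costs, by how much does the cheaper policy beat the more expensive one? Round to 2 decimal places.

$188.26

Annual cost at Q: ordering D·S/Q plus holding Q·H/2.
TC(595) = (7,500/595)×150 + (595/2)×2 = $2,485.76
TC(2,151) = (7,500/2,151)×150 + (2,151/2)×2 = $2,674.01
|ΔTC| = |$2,485.76 − $2,674.01| = $188.26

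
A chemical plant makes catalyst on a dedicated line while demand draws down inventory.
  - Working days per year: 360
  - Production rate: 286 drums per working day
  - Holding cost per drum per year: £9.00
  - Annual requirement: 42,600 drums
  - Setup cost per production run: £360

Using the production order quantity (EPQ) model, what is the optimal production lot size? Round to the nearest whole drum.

2,411 drums

Daily demand d = 42,600/360 = 118.333; p = 286; 1 − d/p = 0.58625
EPQ = √(2DS / (H(1 − d/p)))
    = √(2 × 42,600 × 360 / (9 × 0.58625)) ≈ 2,411.07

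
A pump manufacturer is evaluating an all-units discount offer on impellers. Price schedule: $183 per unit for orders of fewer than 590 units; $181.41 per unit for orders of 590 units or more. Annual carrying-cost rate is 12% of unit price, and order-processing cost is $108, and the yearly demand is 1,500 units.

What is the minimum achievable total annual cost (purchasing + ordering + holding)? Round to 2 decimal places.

H₁ = 12%×$183 = $21.9600;  H₂ = 12%×$181.41 = $21.7692
EOQ₁ = √(2×1,500×108/21.9600) = 121.47  (< 590, feasible at tier 1)
EOQ₂ = √(2×1,500×108/21.7692) = 122.00  (< 590 → use Q = 590 at tier-2 price)
TC(tier 1 (EOQ₁), Q≈121.5) = $277,167.40
TC(tier 2, Q≈590.0) = $278,811.49
Minimum at tier 1 (EOQ₁): $277,167.40

$277,167.40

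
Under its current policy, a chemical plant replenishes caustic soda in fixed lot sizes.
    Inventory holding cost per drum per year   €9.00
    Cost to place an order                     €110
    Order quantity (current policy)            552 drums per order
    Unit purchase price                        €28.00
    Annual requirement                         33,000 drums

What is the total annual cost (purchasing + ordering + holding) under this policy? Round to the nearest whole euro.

Annual ordering cost = (D/Q)·S = (33,000/552) × 110 = €6,576.09
Annual holding cost  = (Q/2)·H = (552/2) × 9 = €2,484.00
Purchase cost = D·C = 33,000 × 28 = €924,000.00
Total = €6,576.09 + €2,484.00 + €924,000.00 = €933,060.09

€933,060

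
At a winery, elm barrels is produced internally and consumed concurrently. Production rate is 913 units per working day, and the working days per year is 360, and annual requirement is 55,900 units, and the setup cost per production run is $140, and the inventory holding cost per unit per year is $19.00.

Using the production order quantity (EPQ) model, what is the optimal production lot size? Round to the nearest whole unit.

Daily demand d = 55,900/360 = 155.278; p = 913; 1 − d/p = 0.82993
EPQ = √(2DS / (H(1 − d/p)))
    = √(2 × 55,900 × 140 / (19 × 0.82993)) ≈ 996.30

996 units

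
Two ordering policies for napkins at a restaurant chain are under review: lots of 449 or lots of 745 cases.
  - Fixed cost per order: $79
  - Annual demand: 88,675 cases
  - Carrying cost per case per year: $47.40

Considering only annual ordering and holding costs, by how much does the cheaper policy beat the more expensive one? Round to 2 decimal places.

$816.26

Annual cost at Q: ordering D·S/Q plus holding Q·H/2.
TC(449) = (88,675/449)×79 + (449/2)×47.4 = $26,243.36
TC(745) = (88,675/745)×79 + (745/2)×47.4 = $27,059.62
Cheaper: Q = 449.  Difference = $816.26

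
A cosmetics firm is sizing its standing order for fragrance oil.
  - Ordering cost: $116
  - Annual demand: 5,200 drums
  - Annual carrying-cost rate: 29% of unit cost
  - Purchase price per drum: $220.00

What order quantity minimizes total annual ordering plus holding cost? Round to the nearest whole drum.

Holding cost per drum per year: H = 29% × $220 = $63.8000
Optimal lot size Q* = (2 × 5,200 × $116 / $63.8)^½ ≈ 137.51

138 drums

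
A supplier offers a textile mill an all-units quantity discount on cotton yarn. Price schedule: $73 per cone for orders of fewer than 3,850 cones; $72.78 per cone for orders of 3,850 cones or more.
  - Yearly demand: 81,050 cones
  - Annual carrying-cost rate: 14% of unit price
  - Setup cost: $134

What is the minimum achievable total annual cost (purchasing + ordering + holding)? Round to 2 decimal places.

H₁ = 14%×$73 = $10.2200;  H₂ = 14%×$72.78 = $10.1892
EOQ₁ = √(2×81,050×134/10.2200) = 1,457.87  (< 3,850, feasible at tier 1)
EOQ₂ = √(2×81,050×134/10.1892) = 1,460.07  (< 3,850 → use Q = 3,850 at tier-2 price)
TC(tier 1 (EOQ₁), Q≈1,457.9) = $5,931,549.42
TC(tier 2, Q≈3,850.0) = $5,921,254.17
Minimum at tier 2: $5,921,254.17

$5,921,254.17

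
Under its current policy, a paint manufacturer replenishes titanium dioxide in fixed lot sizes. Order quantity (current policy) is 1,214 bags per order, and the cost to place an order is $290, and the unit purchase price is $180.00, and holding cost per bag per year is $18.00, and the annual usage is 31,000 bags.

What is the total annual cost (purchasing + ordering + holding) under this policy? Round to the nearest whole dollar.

$5,598,331

Annual ordering cost = (D/Q)·S = (31,000/1,214) × 290 = $7,405.27
Annual holding cost  = (Q/2)·H = (1,214/2) × 18 = $10,926.00
Purchase cost = D·C = 31,000 × 180 = $5,580,000.00
Total = $7,405.27 + $10,926.00 + $5,580,000.00 = $5,598,331.27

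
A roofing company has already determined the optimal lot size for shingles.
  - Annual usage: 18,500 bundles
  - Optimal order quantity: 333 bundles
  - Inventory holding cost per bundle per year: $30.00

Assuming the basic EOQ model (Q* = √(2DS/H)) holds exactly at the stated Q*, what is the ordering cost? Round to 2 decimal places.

$89.91

EOQ relation: Q² = 2DS/H, so rearrange for the unknown.
S = Q²H / (2D) = 333² × 30 / (2 × 18,500) = 89.9100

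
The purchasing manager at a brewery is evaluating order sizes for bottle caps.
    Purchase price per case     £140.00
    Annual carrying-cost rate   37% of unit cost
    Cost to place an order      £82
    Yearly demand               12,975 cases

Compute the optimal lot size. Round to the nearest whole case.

203 cases

Holding cost per case per year: H = 37% × £140 = £51.8000
Q* = √(2·D·S / H) = √(2·12,975·82 / 51.8) = √41,079.2 ≈ 202.68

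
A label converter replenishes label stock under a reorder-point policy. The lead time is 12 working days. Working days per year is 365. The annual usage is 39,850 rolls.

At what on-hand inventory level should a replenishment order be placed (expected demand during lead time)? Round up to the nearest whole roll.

Daily demand d = 39,850 / 365 = 109.178 rolls/day
Demand during lead time = 109.178 × 12 = 1,310.14
Reorder point = 1,310.14 → round up

1,311 rolls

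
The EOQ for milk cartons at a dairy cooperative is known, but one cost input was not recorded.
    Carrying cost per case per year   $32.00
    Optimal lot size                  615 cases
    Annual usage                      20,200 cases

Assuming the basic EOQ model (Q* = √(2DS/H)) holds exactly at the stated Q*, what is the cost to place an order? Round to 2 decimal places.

$299.58

From Q* = √(2DS/H) ⇒ Q*² = 2DS/H.
S = Q²H / (2D) = 615² × 32 / (2 × 20,200) = 299.5842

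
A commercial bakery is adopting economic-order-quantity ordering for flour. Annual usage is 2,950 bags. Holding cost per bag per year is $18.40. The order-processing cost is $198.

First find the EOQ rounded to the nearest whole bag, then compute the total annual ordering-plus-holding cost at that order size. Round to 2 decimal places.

$4,636.26

Optimal lot size Q* = (2 × 2,950 × $198 / $18.4)^½ ≈ 251.97 → Q = 252 bags
Ordering: D/Q × S = 2,950/252 × $198 = $2,317.86
Holding:  Q/2 × H = 252/2 × $18.4 = $2,318.40
Total = $2,317.86 + $2,318.40 = $4,636.26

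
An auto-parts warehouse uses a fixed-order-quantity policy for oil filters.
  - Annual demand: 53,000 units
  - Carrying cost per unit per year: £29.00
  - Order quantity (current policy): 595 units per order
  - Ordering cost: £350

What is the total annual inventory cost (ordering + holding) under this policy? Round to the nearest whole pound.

£39,804

Annual ordering cost = (D/Q)·S = (53,000/595) × 350 = £31,176.47
Annual holding cost  = (Q/2)·H = (595/2) × 29 = £8,627.50
Total = £31,176.47 + £8,627.50 = £39,803.97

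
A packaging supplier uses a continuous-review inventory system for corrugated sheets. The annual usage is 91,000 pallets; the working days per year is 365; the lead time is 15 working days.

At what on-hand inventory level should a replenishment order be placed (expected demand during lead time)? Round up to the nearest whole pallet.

3,740 pallets

Daily demand d = 91,000 / 365 = 249.315 pallets/day
Demand during lead time = 249.315 × 15 = 3,739.73
Reorder point = 3,739.73 → round up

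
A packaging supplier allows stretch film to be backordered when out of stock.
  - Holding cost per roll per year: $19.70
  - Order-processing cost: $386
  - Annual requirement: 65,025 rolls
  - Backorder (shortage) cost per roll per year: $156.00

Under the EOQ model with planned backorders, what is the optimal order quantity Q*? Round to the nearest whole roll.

Basic EOQ = √(2·65,025·386/19.7) = 1,596.304
Backorder adjustment √((H+b)/b) = √((19.7+156)/156) = 1.0613
Q* = 1,596.304 × 1.0613 ≈ 1,694.10

1,694 rolls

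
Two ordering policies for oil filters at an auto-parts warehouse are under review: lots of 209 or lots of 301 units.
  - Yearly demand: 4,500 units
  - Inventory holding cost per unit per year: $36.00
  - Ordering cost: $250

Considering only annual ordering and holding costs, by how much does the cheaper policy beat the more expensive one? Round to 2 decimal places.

$10.77

Annual cost at Q: ordering D·S/Q plus holding Q·H/2.
TC(209) = (4,500/209)×250 + (209/2)×36 = $9,144.78
TC(301) = (4,500/301)×250 + (301/2)×36 = $9,155.54
Lots of 209 are cheaper by $10.77.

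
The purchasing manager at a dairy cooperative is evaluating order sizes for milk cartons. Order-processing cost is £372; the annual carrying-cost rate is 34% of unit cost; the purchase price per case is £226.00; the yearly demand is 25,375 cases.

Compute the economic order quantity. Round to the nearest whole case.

496 cases

Carrying cost H = £226 × 34% = £76.8400/case/yr
Optimal lot size Q* = (2 × 25,375 × £372 / £76.84)^½ ≈ 495.67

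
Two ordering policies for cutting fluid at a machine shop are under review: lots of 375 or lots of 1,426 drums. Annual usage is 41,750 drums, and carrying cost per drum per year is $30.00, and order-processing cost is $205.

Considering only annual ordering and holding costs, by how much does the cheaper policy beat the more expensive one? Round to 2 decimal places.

$1,056.40

Annual cost at Q: ordering D·S/Q plus holding Q·H/2.
TC(375) = (41,750/375)×205 + (375/2)×30 = $28,448.33
TC(1,426) = (41,750/1,426)×205 + (1,426/2)×30 = $27,391.93
|ΔTC| = |$28,448.33 − $27,391.93| = $1,056.40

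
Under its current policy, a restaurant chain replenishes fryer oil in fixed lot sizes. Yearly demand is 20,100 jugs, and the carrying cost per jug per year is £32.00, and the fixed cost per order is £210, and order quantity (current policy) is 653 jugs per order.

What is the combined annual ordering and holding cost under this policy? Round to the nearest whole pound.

Annual ordering cost = (D/Q)·S = (20,100/653) × 210 = £6,464.01
Annual holding cost  = (Q/2)·H = (653/2) × 32 = £10,448.00
Total = £6,464.01 + £10,448.00 = £16,912.01

£16,912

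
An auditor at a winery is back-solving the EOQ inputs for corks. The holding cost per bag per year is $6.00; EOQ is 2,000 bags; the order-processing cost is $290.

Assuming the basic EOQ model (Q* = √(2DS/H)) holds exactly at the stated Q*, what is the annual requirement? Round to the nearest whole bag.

EOQ relation: Q² = 2DS/H, so rearrange for the unknown.
D = Q²H / (2S) = 2,000² × 6 / (2 × 290) = 41,379.31

41,379 bags per year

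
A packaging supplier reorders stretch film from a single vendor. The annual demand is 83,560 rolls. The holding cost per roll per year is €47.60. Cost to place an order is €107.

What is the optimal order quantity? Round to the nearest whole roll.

613 rolls

2DS/H = 2·83,560·107/47.6 = 375,668.91
EOQ = √375,668.91 ≈ 612.92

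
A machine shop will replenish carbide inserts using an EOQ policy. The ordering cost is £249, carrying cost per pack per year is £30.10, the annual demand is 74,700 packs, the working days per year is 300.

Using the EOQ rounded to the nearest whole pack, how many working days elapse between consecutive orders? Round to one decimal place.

4.5 days

Q* = √(2·D·S / H) = √(2·74,700·249 / 30.1) = √1,235,900.3 ≈ 1,111.71 → Q = 1,112 packs
T = Q/D × 300 days = 1,112/74,700 × 300 = 4.466 days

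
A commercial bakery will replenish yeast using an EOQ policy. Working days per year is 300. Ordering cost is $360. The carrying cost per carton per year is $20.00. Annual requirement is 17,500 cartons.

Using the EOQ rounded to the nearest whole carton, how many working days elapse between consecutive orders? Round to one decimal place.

13.6 days

Optimal lot size Q* = (2 × 17,500 × $360 / $20)^½ ≈ 793.73 → Q = 794 cartons
Cycle time = (working days × Q)/D = (300 × 794) / 17,500 = 13.611 days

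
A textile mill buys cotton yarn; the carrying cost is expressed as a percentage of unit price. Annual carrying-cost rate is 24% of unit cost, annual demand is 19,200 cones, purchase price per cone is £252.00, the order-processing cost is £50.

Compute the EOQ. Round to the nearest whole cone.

H = i·C = 0.24 × £252 = £60.4800 per cone-year
Optimal lot size Q* = (2 × 19,200 × £50 / £60.48)^½ ≈ 178.17

178 cones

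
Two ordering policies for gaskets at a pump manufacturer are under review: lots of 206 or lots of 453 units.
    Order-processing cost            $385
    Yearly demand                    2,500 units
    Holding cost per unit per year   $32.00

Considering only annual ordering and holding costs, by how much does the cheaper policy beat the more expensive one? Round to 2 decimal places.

$1,404.39

Annual cost at Q: ordering D·S/Q plus holding Q·H/2.
TC(206) = (2,500/206)×385 + (206/2)×32 = $7,968.33
TC(453) = (2,500/453)×385 + (453/2)×32 = $9,372.72
Lots of 206 are cheaper by $1,404.39.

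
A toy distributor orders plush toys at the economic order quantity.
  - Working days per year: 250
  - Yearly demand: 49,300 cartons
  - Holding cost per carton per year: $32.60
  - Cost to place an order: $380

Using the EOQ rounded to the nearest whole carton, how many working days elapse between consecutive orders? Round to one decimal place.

5.4 days

Optimal lot size Q* = (2 × 49,300 × $380 / $32.6)^½ ≈ 1,072.07 → Q = 1,072 cartons
T = Q/D × 250 days = 1,072/49,300 × 250 = 5.436 days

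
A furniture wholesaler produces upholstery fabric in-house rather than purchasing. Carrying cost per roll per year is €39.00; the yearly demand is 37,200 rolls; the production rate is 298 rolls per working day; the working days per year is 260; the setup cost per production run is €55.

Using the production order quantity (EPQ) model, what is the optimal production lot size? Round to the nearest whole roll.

Daily demand d = 37,200/260 = 143.077; p = 298; 1 − d/p = 0.51988
EPQ = √(2DS / (H(1 − d/p)))
    = √(2 × 37,200 × 55 / (39 × 0.51988)) ≈ 449.25

449 rolls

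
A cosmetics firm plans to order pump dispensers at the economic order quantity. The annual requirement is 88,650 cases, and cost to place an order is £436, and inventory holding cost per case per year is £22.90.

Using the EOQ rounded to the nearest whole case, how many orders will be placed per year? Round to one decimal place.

Optimal lot size Q* = (2 × 88,650 × £436 / £22.9)^½ ≈ 1,837.30 → Q = 1,837
N = D/Q = 88,650/1,837 ≈ 48.258 orders/yr

48.3 orders per year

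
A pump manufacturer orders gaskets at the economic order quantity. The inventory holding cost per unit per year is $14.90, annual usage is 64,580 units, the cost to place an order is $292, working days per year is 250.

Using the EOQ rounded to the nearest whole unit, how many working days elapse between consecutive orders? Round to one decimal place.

2DS/H = 2·64,580·292/14.9 = 2,531,189.26
EOQ = √2,531,189.26 ≈ 1,590.97 → Q = 1,591 units
Cycle time = (working days × Q)/D = (250 × 1,591) / 64,580 = 6.159 days

6.2 days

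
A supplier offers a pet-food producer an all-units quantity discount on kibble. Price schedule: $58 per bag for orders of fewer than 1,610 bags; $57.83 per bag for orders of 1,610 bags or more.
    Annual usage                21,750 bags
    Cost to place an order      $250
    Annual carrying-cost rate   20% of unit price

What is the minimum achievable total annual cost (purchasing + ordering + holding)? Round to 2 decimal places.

$1,270,490.46

H₁ = 20%×$58 = $11.6000;  H₂ = 20%×$57.83 = $11.5660
EOQ₁ = √(2×21,750×250/11.6000) = 968.25  (< 1,610, feasible at tier 1)
EOQ₂ = √(2×21,750×250/11.5660) = 969.67  (< 1,610 → use Q = 1,610 at tier-2 price)
TC(tier 1 (EOQ₁), Q≈968.2) = $1,272,731.65
TC(tier 2, Q≈1,610.0) = $1,270,490.46
Minimum at tier 2: $1,270,490.46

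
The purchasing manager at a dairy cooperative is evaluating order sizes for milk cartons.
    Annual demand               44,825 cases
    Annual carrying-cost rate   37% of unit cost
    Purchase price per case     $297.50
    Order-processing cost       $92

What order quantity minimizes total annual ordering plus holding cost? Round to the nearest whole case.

274 cases

H = i·C = 0.37 × $297.5 = $110.0750 per case-year
EOQ = √(2DS/H) = √(2 × 44,825 × 92 / 110.075)
    = √(74,928.91) ≈ 273.73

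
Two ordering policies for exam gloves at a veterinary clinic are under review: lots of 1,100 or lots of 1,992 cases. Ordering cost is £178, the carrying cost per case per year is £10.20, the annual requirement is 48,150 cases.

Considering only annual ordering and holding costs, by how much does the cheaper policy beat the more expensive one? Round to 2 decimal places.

TC(Q) = (D/Q)S + (Q/2)H
TC(1,100) = (48,150/1,100)×178 + (1,100/2)×10.2 = £13,401.55
TC(1,992) = (48,150/1,992)×178 + (1,992/2)×10.2 = £14,461.76
|ΔTC| = |£13,401.55 − £14,461.76| = £1,060.21

£1,060.21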